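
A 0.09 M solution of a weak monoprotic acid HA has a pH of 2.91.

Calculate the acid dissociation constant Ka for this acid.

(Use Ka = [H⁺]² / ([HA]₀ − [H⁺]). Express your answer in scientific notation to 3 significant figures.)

[H⁺] = 10^(−pH) = 10^(−2.91) = 1.230e-03 M. For HA ⇌ H⁺ + A⁻, Ka = [H⁺][A⁻]/[HA] = [H⁺]² / ([HA]₀ − [H⁺]) = (1.230e-03)² / (0.09 − 1.230e-03) = 1.71e-05.

K_a = 1.71e-05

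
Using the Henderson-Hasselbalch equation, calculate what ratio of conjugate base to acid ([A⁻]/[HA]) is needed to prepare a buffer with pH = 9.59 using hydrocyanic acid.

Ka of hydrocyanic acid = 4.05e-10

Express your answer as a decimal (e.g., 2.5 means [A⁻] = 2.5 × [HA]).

pKa = -log(4.05e-10) = 9.3925. pH = pKa + log([A⁻]/[HA]), so log([A⁻]/[HA]) = pH − pKa = 9.59 − 9.3925 = 0.1975. [A⁻]/[HA] = 10^(0.1975) = 1.58

[A⁻]/[HA] = 1.58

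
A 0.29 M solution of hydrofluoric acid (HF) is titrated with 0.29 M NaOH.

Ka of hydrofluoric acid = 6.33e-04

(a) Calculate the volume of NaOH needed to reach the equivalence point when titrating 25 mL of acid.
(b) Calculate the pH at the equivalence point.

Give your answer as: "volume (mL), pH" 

moles acid = 0.29 × 25/1000 = 0.00725 mol; V_base = moles/0.29 × 1000 = 25.0 mL. At equivalence only the conjugate base is present: [A⁻] = 0.00725/0.050 = 1.4500e-01 M. Kb = Kw/Ka = 1.58e-11; [OH⁻] = √(Kb × [A⁻]) = 1.5135e-06; pOH = 5.82; pH = 14 - pOH = 8.18.

V = 25.0 mL, pH = 8.18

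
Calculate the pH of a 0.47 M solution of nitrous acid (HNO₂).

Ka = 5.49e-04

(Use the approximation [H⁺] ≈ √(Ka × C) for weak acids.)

[H⁺] = √(Ka × C) = √(5.49e-04 × 0.47) = 1.6063e-02. pH = -log(1.6063e-02)

pH = 1.79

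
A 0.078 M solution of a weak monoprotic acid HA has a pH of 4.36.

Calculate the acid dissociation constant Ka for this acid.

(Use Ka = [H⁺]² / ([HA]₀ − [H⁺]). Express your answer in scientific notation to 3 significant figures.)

[H⁺] = 10^(−pH) = 10^(−4.36) = 4.365e-05 M. For HA ⇌ H⁺ + A⁻, Ka = [H⁺][A⁻]/[HA] = [H⁺]² / ([HA]₀ − [H⁺]) = (4.365e-05)² / (0.078 − 4.365e-05) = 2.44e-08.

K_a = 2.44e-08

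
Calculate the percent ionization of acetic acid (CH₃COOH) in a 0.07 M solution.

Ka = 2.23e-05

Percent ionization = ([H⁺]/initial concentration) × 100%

Using Ka equilibrium: x² + Ka×x - Ka×C = 0. Solving: [H⁺] = 1.2383e-03. Percent = (1.2383e-03/0.07) × 100

Percent ionization = 1.77%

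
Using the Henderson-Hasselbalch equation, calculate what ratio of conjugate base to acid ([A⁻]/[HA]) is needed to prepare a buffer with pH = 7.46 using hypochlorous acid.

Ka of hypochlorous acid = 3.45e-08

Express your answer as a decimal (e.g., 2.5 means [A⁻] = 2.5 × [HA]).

pKa = -log(3.45e-08) = 7.4622. pH = pKa + log([A⁻]/[HA]), so log([A⁻]/[HA]) = pH − pKa = 7.46 − 7.4622 = -0.0022. [A⁻]/[HA] = 10^(-0.0022) = 0.995

[A⁻]/[HA] = 0.995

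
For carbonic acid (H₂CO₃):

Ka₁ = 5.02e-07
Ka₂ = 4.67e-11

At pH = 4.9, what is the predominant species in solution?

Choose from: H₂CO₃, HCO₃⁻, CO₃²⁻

pKa₁ = 6.30, pKa₂ = 10.33. For a polyprotic acid the predominant species crosses at each pKa: below pKa_n the protonated form dominates, above it the deprotonated form does. At pH = 4.9, the predominant species is H₂CO₃.

H₂CO₃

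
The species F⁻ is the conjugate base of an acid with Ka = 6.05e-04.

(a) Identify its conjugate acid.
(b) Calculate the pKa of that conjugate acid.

(a) The conjugate acid is formed by adding one H⁺ to F⁻, giving HF. (b) pKa = -log(Ka) = -log(6.05e-04) = 3.22.

Conjugate acid: HF; pK_a = 3.22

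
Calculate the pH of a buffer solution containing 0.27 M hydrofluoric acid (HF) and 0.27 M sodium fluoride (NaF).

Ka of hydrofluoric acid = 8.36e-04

pKa = -log(8.36e-04) = 3.08. pH = pKa + log([A⁻]/[HA]) = 3.08 + log(0.27/0.27)

pH = 3.08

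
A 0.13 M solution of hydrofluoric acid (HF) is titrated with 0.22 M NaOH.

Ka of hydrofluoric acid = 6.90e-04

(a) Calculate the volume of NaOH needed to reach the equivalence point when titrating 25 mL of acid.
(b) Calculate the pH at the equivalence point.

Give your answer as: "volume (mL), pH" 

moles acid = 0.13 × 25/1000 = 0.00325 mol; V_base = moles/0.22 × 1000 = 14.8 mL. At equivalence only the conjugate base is present: [A⁻] = 0.00325/0.040 = 8.1714e-02 M. Kb = Kw/Ka = 1.45e-11; [OH⁻] = √(Kb × [A⁻]) = 1.0882e-06; pOH = 5.96; pH = 14 - pOH = 8.04.

V = 14.8 mL, pH = 8.04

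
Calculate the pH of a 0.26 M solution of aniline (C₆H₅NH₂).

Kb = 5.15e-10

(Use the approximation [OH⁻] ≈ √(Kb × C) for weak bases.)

[OH⁻] = √(Kb × C) = √(5.15e-10 × 0.26) = 1.1572e-05. pOH = 4.94, pH = 14 - pOH

pH = 9.06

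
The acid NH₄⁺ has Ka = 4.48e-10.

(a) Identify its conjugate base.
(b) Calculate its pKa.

(a) The conjugate base is formed by removing one H⁺ from NH₄⁺, giving NH₃. (b) pKa = -log(Ka) = -log(4.48e-10) = 9.35.

Conjugate base: NH₃; pK_a = 9.35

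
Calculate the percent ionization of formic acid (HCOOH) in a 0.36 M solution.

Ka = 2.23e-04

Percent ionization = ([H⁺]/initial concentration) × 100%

Using Ka equilibrium: x² + Ka×x - Ka×C = 0. Solving: [H⁺] = 8.8491e-03. Percent = (8.8491e-03/0.36) × 100

Percent ionization = 2.46%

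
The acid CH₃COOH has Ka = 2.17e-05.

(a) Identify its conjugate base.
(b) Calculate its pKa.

(a) The conjugate base is formed by removing one H⁺ from CH₃COOH, giving CH₃COO⁻. (b) pKa = -log(Ka) = -log(2.17e-05) = 4.66.

Conjugate base: CH₃COO⁻; pK_a = 4.66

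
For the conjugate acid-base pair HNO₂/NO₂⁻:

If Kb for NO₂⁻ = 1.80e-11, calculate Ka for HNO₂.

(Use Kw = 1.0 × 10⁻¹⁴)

For a conjugate pair Ka × Kb = Kw, so Ka = Kw/Kb = 1.0 × 10⁻¹⁴ / 1.80e-11 = 5.56e-04.

K_a = 5.56e-04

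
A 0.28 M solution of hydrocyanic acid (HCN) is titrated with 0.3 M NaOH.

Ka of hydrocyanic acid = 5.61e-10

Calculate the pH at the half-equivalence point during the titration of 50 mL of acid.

At half-equivalence [HA] = [A⁻], so Henderson-Hasselbalch gives pH = pKa = -log(5.61e-10) = 9.25.

pH = pKa = 9.25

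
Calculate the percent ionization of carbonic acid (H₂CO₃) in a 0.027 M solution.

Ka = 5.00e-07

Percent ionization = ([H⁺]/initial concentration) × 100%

Using Ka equilibrium: x² + Ka×x - Ka×C = 0. Solving: [H⁺] = 1.1594e-04. Percent = (1.1594e-04/0.027) × 100

Percent ionization = 0.429%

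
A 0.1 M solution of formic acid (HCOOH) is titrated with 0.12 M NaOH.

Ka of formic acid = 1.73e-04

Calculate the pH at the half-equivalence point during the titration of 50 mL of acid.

At half-equivalence [HA] = [A⁻], so Henderson-Hasselbalch gives pH = pKa = -log(1.73e-04) = 3.76.

pH = pKa = 3.76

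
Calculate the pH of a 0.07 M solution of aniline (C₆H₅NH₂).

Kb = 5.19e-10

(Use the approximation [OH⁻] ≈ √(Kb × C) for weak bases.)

[OH⁻] = √(Kb × C) = √(5.19e-10 × 0.07) = 6.0274e-06. pOH = 5.22, pH = 14 - pOH

pH = 8.78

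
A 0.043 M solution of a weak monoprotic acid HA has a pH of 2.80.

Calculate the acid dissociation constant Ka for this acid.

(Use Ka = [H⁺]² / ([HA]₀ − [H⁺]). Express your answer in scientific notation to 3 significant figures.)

[H⁺] = 10^(−pH) = 10^(−2.80) = 1.585e-03 M. For HA ⇌ H⁺ + A⁻, Ka = [H⁺][A⁻]/[HA] = [H⁺]² / ([HA]₀ − [H⁺]) = (1.585e-03)² / (0.043 − 1.585e-03) = 6.07e-05.

K_a = 6.07e-05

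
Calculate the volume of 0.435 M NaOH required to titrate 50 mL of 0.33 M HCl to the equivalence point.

At equivalence: moles acid = moles base. moles HCl = 0.33 × 50/1000 = 0.0165 mol. V_base = moles / 0.435 × 1000 = 37.9 mL.

V_{base} = 37.9 mL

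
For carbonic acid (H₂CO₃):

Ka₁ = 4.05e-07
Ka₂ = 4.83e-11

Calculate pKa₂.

pKa₂ = -log(Ka₂) = -log(4.83e-11) = 10.32.

pK_{a2} = 10.32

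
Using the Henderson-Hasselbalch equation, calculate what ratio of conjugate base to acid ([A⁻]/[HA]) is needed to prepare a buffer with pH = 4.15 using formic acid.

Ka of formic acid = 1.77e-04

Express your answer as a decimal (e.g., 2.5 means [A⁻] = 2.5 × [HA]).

pKa = -log(1.77e-04) = 3.7520. pH = pKa + log([A⁻]/[HA]), so log([A⁻]/[HA]) = pH − pKa = 4.15 − 3.7520 = 0.3980. [A⁻]/[HA] = 10^(0.3980) = 2.50

[A⁻]/[HA] = 2.50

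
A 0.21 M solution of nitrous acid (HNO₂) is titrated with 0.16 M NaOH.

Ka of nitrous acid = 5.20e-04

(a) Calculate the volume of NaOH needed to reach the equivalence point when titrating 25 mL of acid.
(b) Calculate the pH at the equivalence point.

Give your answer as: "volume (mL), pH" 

moles acid = 0.21 × 25/1000 = 0.00525 mol; V_base = moles/0.16 × 1000 = 32.8 mL. At equivalence only the conjugate base is present: [A⁻] = 0.00525/0.058 = 9.0811e-02 M. Kb = Kw/Ka = 1.92e-11; [OH⁻] = √(Kb × [A⁻]) = 1.3215e-06; pOH = 5.88; pH = 14 - pOH = 8.12.

V = 32.8 mL, pH = 8.12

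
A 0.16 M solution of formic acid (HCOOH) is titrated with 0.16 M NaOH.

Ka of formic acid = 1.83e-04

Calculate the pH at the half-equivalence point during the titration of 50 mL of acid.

At half-equivalence [HA] = [A⁻], so Henderson-Hasselbalch gives pH = pKa = -log(1.83e-04) = 3.74.

pH = pKa = 3.74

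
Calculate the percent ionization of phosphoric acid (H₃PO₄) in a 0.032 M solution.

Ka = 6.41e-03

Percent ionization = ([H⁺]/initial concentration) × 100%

Using Ka equilibrium: x² + Ka×x - Ka×C = 0. Solving: [H⁺] = 1.1471e-02. Percent = (1.1471e-02/0.032) × 100

Percent ionization = 35.8%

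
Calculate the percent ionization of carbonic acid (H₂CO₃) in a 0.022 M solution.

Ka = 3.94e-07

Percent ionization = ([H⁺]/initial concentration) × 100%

Using Ka equilibrium: x² + Ka×x - Ka×C = 0. Solving: [H⁺] = 9.2905e-05. Percent = (9.2905e-05/0.022) × 100

Percent ionization = 0.422%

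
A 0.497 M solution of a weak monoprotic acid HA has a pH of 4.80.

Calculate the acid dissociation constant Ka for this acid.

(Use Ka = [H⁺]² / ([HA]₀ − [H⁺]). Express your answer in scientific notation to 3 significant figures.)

[H⁺] = 10^(−pH) = 10^(−4.80) = 1.585e-05 M. For HA ⇌ H⁺ + A⁻, Ka = [H⁺][A⁻]/[HA] = [H⁺]² / ([HA]₀ − [H⁺]) = (1.585e-05)² / (0.497 − 1.585e-05) = 5.05e-10.

K_a = 5.05e-10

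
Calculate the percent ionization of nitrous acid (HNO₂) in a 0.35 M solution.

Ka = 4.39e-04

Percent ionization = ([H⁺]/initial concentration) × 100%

Using Ka equilibrium: x² + Ka×x - Ka×C = 0. Solving: [H⁺] = 1.2178e-02. Percent = (1.2178e-02/0.35) × 100

Percent ionization = 3.48%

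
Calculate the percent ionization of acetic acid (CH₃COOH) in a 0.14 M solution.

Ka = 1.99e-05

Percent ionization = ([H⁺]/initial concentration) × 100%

Using Ka equilibrium: x² + Ka×x - Ka×C = 0. Solving: [H⁺] = 1.6592e-03. Percent = (1.6592e-03/0.14) × 100

Percent ionization = 1.19%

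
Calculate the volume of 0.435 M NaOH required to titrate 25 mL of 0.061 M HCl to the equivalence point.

At equivalence: moles acid = moles base. moles HCl = 0.061 × 25/1000 = 0.001525 mol. V_base = moles / 0.435 × 1000 = 3.5 mL.

V_{base} = 3.5 mL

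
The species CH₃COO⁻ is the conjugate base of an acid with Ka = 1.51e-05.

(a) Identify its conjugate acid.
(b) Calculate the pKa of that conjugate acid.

(a) The conjugate acid is formed by adding one H⁺ to CH₃COO⁻, giving CH₃COOH. (b) pKa = -log(Ka) = -log(1.51e-05) = 4.82.

Conjugate acid: CH₃COOH; pK_a = 4.82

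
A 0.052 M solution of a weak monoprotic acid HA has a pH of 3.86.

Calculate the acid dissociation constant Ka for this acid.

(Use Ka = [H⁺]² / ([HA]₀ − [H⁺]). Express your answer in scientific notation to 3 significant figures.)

[H⁺] = 10^(−pH) = 10^(−3.86) = 1.380e-04 M. For HA ⇌ H⁺ + A⁻, Ka = [H⁺][A⁻]/[HA] = [H⁺]² / ([HA]₀ − [H⁺]) = (1.380e-04)² / (0.052 − 1.380e-04) = 3.67e-07.

K_a = 3.67e-07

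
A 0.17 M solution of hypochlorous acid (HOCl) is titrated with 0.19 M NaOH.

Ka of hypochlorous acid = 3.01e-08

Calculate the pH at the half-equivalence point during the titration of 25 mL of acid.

At half-equivalence [HA] = [A⁻], so Henderson-Hasselbalch gives pH = pKa = -log(3.01e-08) = 7.52.

pH = pKa = 7.52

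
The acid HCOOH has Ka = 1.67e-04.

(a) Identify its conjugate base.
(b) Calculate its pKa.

(a) The conjugate base is formed by removing one H⁺ from HCOOH, giving HCOO⁻. (b) pKa = -log(Ka) = -log(1.67e-04) = 3.78.

Conjugate base: HCOO⁻; pK_a = 3.78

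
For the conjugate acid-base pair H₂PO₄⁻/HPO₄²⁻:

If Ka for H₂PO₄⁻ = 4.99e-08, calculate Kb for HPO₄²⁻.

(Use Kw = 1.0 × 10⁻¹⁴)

For a conjugate pair Ka × Kb = Kw, so Kb = Kw/Ka = 1.0 × 10⁻¹⁴ / 4.99e-08 = 2.00e-07.

K_b = 2.00e-07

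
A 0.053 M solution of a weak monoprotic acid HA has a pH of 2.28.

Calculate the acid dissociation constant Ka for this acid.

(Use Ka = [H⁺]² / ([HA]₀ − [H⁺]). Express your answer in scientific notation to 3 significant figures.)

[H⁺] = 10^(−pH) = 10^(−2.28) = 5.248e-03 M. For HA ⇌ H⁺ + A⁻, Ka = [H⁺][A⁻]/[HA] = [H⁺]² / ([HA]₀ − [H⁺]) = (5.248e-03)² / (0.053 − 5.248e-03) = 5.77e-04.

K_a = 5.77e-04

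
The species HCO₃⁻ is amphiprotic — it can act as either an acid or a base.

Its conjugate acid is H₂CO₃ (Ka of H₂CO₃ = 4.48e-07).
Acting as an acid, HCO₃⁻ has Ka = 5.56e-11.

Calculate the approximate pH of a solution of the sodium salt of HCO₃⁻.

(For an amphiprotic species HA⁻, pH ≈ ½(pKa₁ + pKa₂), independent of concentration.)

pKa₁ = -log(4.48e-07) = 6.35; pKa₂ = -log(5.56e-11) = 10.25. For an amphiprotic species, pH ≈ ½(pKa₁ + pKa₂) = ½(6.35 + 10.25) = 8.30.

pH = 8.30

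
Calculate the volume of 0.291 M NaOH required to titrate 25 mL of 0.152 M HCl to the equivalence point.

At equivalence: moles acid = moles base. moles HCl = 0.152 × 25/1000 = 0.0038 mol. V_base = moles / 0.291 × 1000 = 13.1 mL.

V_{base} = 13.1 mL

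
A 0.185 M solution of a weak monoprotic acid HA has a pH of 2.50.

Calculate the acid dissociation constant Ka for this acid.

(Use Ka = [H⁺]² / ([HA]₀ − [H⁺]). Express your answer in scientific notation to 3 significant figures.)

[H⁺] = 10^(−pH) = 10^(−2.50) = 3.162e-03 M. For HA ⇌ H⁺ + A⁻, Ka = [H⁺][A⁻]/[HA] = [H⁺]² / ([HA]₀ − [H⁺]) = (3.162e-03)² / (0.185 − 3.162e-03) = 5.50e-05.

K_a = 5.50e-05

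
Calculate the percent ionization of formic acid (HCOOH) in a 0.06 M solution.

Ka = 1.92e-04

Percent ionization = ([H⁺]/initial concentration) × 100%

Using Ka equilibrium: x² + Ka×x - Ka×C = 0. Solving: [H⁺] = 3.2995e-03. Percent = (3.2995e-03/0.06) × 100

Percent ionization = 5.5%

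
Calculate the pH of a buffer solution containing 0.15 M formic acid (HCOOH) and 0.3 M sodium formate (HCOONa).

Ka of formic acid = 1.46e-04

pKa = -log(1.46e-04) = 3.84. pH = pKa + log([A⁻]/[HA]) = 3.84 + log(0.3/0.15)

pH = 4.14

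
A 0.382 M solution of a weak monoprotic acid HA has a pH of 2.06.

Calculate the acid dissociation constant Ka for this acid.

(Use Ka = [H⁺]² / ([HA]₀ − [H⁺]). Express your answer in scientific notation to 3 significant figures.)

[H⁺] = 10^(−pH) = 10^(−2.06) = 8.710e-03 M. For HA ⇌ H⁺ + A⁻, Ka = [H⁺][A⁻]/[HA] = [H⁺]² / ([HA]₀ − [H⁺]) = (8.710e-03)² / (0.382 − 8.710e-03) = 2.03e-04.

K_a = 2.03e-04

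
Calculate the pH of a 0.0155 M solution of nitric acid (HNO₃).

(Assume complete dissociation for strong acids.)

[H⁺] = 0.0155 M for strong acid. pH = -log[H⁺] = -log(0.0155)

pH = 1.81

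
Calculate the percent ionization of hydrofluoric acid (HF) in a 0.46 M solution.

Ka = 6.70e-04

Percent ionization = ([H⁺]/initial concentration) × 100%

Using Ka equilibrium: x² + Ka×x - Ka×C = 0. Solving: [H⁺] = 1.7224e-02. Percent = (1.7224e-02/0.46) × 100

Percent ionization = 3.74%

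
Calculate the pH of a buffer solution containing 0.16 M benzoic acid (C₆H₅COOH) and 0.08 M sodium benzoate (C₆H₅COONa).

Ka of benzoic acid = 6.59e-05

pKa = -log(6.59e-05) = 4.18. pH = pKa + log([A⁻]/[HA]) = 4.18 + log(0.08/0.16)

pH = 3.88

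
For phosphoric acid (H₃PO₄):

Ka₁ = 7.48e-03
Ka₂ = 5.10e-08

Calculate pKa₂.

pKa₂ = -log(Ka₂) = -log(5.10e-08) = 7.29.

pK_{a2} = 7.29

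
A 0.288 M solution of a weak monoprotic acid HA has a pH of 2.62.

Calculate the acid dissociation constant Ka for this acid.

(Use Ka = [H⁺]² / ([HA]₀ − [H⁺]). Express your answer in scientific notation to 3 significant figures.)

[H⁺] = 10^(−pH) = 10^(−2.62) = 2.399e-03 M. For HA ⇌ H⁺ + A⁻, Ka = [H⁺][A⁻]/[HA] = [H⁺]² / ([HA]₀ − [H⁺]) = (2.399e-03)² / (0.288 − 2.399e-03) = 2.01e-05.

K_a = 2.01e-05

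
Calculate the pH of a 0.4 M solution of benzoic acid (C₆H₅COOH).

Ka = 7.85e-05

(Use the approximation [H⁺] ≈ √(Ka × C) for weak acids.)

[H⁺] = √(Ka × C) = √(7.85e-05 × 0.4) = 5.6036e-03. pH = -log(5.6036e-03)

pH = 2.25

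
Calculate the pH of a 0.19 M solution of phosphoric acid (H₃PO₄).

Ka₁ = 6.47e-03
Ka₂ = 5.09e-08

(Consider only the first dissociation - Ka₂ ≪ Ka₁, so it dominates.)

First dissociation dominates. From Ka₁ = [H⁺][HA⁻]/[H₂A], x² + Ka₁·x − Ka₁·C = 0 with C = 0.19 M and Ka₁ = 6.47e-03. Solving: [H⁺] = (−Ka₁ + √(Ka₁² + 4·Ka₁·C)) / 2 = 3.1975e-02 M. pH = -log(3.1975e-02) = 1.50.

pH = 1.50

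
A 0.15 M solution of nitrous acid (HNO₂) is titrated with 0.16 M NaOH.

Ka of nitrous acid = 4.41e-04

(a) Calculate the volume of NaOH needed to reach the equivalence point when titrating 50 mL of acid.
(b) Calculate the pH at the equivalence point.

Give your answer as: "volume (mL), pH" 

moles acid = 0.15 × 50/1000 = 0.0075 mol; V_base = moles/0.16 × 1000 = 46.9 mL. At equivalence only the conjugate base is present: [A⁻] = 0.0075/0.097 = 7.7419e-02 M. Kb = Kw/Ka = 2.27e-11; [OH⁻] = √(Kb × [A⁻]) = 1.3250e-06; pOH = 5.88; pH = 14 - pOH = 8.12.

V = 46.9 mL, pH = 8.12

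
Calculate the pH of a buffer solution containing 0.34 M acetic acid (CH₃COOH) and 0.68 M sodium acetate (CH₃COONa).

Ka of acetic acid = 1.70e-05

pKa = -log(1.70e-05) = 4.77. pH = pKa + log([A⁻]/[HA]) = 4.77 + log(0.68/0.34)

pH = 5.07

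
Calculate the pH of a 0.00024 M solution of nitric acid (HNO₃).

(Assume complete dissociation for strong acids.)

[H⁺] = 0.00024 M for strong acid. pH = -log[H⁺] = -log(0.00024)

pH = 3.62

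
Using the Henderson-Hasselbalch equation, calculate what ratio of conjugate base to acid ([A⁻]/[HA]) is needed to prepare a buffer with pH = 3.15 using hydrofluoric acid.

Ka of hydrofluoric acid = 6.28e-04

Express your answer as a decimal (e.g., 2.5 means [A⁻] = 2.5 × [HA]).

pKa = -log(6.28e-04) = 3.2020. pH = pKa + log([A⁻]/[HA]), so log([A⁻]/[HA]) = pH − pKa = 3.15 − 3.2020 = -0.0520. [A⁻]/[HA] = 10^(-0.0520) = 0.887

[A⁻]/[HA] = 0.887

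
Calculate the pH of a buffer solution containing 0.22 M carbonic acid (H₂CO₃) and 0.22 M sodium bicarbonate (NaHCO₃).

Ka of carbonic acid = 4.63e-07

pKa = -log(4.63e-07) = 6.33. pH = pKa + log([A⁻]/[HA]) = 6.33 + log(0.22/0.22)

pH = 6.33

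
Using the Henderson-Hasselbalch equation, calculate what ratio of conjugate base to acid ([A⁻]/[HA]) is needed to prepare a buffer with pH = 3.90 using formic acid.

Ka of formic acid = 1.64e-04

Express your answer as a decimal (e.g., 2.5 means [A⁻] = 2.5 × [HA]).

pKa = -log(1.64e-04) = 3.7852. pH = pKa + log([A⁻]/[HA]), so log([A⁻]/[HA]) = pH − pKa = 3.90 − 3.7852 = 0.1148. [A⁻]/[HA] = 10^(0.1148) = 1.30

[A⁻]/[HA] = 1.30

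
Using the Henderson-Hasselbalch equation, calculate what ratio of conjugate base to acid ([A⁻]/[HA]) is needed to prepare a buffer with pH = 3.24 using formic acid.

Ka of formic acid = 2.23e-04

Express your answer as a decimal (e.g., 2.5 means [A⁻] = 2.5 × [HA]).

pKa = -log(2.23e-04) = 3.6517. pH = pKa + log([A⁻]/[HA]), so log([A⁻]/[HA]) = pH − pKa = 3.24 − 3.6517 = -0.4117. [A⁻]/[HA] = 10^(-0.4117) = 0.388

[A⁻]/[HA] = 0.388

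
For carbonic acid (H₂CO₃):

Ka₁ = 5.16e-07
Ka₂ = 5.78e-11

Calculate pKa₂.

pKa₂ = -log(Ka₂) = -log(5.78e-11) = 10.24.

pK_{a2} = 10.24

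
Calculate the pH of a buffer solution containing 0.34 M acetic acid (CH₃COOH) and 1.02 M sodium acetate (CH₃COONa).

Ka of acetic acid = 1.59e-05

pKa = -log(1.59e-05) = 4.80. pH = pKa + log([A⁻]/[HA]) = 4.80 + log(1.02/0.34)

pH = 5.28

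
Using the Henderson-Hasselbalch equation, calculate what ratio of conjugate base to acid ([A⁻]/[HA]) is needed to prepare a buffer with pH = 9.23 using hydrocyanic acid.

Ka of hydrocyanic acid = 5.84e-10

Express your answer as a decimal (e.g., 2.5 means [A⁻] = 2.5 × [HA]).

pKa = -log(5.84e-10) = 9.2336. pH = pKa + log([A⁻]/[HA]), so log([A⁻]/[HA]) = pH − pKa = 9.23 − 9.2336 = -0.0036. [A⁻]/[HA] = 10^(-0.0036) = 0.992

[A⁻]/[HA] = 0.992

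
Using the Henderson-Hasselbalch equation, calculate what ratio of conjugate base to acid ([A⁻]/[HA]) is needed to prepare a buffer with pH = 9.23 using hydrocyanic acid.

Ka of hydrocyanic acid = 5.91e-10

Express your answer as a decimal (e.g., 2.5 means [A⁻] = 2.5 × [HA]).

pKa = -log(5.91e-10) = 9.2284. pH = pKa + log([A⁻]/[HA]), so log([A⁻]/[HA]) = pH − pKa = 9.23 − 9.2284 = 0.0016. [A⁻]/[HA] = 10^(0.0016) = 1.00

[A⁻]/[HA] = 1.00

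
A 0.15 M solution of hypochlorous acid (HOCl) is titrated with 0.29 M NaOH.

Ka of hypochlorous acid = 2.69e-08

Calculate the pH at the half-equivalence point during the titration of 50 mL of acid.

At half-equivalence [HA] = [A⁻], so Henderson-Hasselbalch gives pH = pKa = -log(2.69e-08) = 7.57.

pH = pKa = 7.57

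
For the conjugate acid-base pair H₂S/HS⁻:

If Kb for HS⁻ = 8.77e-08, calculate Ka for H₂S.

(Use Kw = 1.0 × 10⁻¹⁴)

For a conjugate pair Ka × Kb = Kw, so Ka = Kw/Kb = 1.0 × 10⁻¹⁴ / 8.77e-08 = 1.14e-07.

K_a = 1.14e-07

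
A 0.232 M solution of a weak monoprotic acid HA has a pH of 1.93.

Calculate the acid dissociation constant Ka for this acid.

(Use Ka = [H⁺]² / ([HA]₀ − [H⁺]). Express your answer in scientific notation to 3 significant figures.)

[H⁺] = 10^(−pH) = 10^(−1.93) = 1.175e-02 M. For HA ⇌ H⁺ + A⁻, Ka = [H⁺][A⁻]/[HA] = [H⁺]² / ([HA]₀ − [H⁺]) = (1.175e-02)² / (0.232 − 1.175e-02) = 6.27e-04.

K_a = 6.27e-04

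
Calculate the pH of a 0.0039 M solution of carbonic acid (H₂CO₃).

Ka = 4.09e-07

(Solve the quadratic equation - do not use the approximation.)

x² + Ka×x - Ka×C = 0. Using quadratic formula: [H⁺] = 3.9735e-05

pH = 4.40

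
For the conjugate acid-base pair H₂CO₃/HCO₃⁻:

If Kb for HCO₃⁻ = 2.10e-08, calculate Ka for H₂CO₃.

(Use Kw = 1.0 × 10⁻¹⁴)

For a conjugate pair Ka × Kb = Kw, so Ka = Kw/Kb = 1.0 × 10⁻¹⁴ / 2.10e-08 = 4.76e-07.

K_a = 4.76e-07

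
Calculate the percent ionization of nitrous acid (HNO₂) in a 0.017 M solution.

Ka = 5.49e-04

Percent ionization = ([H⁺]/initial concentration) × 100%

Using Ka equilibrium: x² + Ka×x - Ka×C = 0. Solving: [H⁺] = 2.7928e-03. Percent = (2.7928e-03/0.017) × 100

Percent ionization = 16.4%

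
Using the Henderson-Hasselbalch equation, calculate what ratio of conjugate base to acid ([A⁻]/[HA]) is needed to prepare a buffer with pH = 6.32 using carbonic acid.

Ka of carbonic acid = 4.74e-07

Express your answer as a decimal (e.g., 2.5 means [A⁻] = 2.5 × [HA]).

pKa = -log(4.74e-07) = 6.3242. pH = pKa + log([A⁻]/[HA]), so log([A⁻]/[HA]) = pH − pKa = 6.32 − 6.3242 = -0.0042. [A⁻]/[HA] = 10^(-0.0042) = 0.990

[A⁻]/[HA] = 0.990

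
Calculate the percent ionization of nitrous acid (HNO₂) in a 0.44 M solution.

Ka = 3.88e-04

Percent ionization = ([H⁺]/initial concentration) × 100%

Using Ka equilibrium: x² + Ka×x - Ka×C = 0. Solving: [H⁺] = 1.2873e-02. Percent = (1.2873e-02/0.44) × 100

Percent ionization = 2.93%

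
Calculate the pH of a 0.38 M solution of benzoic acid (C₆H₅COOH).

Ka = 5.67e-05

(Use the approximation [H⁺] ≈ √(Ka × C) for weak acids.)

[H⁺] = √(Ka × C) = √(5.67e-05 × 0.38) = 4.6418e-03. pH = -log(4.6418e-03)

pH = 2.33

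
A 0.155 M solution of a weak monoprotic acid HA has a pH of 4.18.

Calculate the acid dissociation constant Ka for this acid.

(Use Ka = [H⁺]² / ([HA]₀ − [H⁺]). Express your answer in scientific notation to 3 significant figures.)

[H⁺] = 10^(−pH) = 10^(−4.18) = 6.607e-05 M. For HA ⇌ H⁺ + A⁻, Ka = [H⁺][A⁻]/[HA] = [H⁺]² / ([HA]₀ − [H⁺]) = (6.607e-05)² / (0.155 − 6.607e-05) = 2.82e-08.

K_a = 2.82e-08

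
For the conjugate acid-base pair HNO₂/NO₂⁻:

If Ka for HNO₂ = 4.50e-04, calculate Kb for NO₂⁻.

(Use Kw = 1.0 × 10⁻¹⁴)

For a conjugate pair Ka × Kb = Kw, so Kb = Kw/Ka = 1.0 × 10⁻¹⁴ / 4.50e-04 = 2.22e-11.

K_b = 2.22e-11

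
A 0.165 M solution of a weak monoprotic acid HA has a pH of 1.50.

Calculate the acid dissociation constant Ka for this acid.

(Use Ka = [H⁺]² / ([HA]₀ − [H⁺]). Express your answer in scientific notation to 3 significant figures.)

[H⁺] = 10^(−pH) = 10^(−1.50) = 3.162e-02 M. For HA ⇌ H⁺ + A⁻, Ka = [H⁺][A⁻]/[HA] = [H⁺]² / ([HA]₀ − [H⁺]) = (3.162e-02)² / (0.165 − 3.162e-02) = 7.50e-03.

K_a = 7.50e-03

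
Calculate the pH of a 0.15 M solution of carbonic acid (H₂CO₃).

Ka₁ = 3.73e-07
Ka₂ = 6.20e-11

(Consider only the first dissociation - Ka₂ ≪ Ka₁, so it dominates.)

First dissociation dominates. From Ka₁ = [H⁺][HA⁻]/[H₂A], x² + Ka₁·x − Ka₁·C = 0 with C = 0.15 M and Ka₁ = 3.73e-07. Solving: [H⁺] = (−Ka₁ + √(Ka₁² + 4·Ka₁·C)) / 2 = 2.3635e-04 M. pH = -log(2.3635e-04) = 3.63.

pH = 3.63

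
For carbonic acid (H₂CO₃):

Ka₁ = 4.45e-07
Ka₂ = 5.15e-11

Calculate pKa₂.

pKa₂ = -log(Ka₂) = -log(5.15e-11) = 10.29.

pK_{a2} = 10.29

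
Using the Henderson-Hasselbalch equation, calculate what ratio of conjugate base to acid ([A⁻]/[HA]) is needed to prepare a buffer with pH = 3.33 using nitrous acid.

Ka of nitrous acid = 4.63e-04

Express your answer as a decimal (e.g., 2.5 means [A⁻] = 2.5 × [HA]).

pKa = -log(4.63e-04) = 3.3344. pH = pKa + log([A⁻]/[HA]), so log([A⁻]/[HA]) = pH − pKa = 3.33 − 3.3344 = -0.0044. [A⁻]/[HA] = 10^(-0.0044) = 0.990

[A⁻]/[HA] = 0.990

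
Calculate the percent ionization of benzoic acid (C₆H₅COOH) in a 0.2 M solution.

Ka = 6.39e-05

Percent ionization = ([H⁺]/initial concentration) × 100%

Using Ka equilibrium: x² + Ka×x - Ka×C = 0. Solving: [H⁺] = 3.5431e-03. Percent = (3.5431e-03/0.2) × 100

Percent ionization = 1.77%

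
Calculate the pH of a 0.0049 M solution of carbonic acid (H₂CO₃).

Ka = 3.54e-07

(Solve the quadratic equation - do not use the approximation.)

x² + Ka×x - Ka×C = 0. Using quadratic formula: [H⁺] = 4.1472e-05

pH = 4.38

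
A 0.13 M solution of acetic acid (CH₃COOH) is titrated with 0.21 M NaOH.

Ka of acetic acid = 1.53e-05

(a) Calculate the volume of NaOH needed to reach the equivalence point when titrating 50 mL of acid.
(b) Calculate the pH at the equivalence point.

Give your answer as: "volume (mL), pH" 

moles acid = 0.13 × 50/1000 = 0.0065 mol; V_base = moles/0.21 × 1000 = 31.0 mL. At equivalence only the conjugate base is present: [A⁻] = 0.0065/0.081 = 8.0294e-02 M. Kb = Kw/Ka = 6.54e-10; [OH⁻] = √(Kb × [A⁻]) = 7.2443e-06; pOH = 5.14; pH = 14 - pOH = 8.86.

V = 31.0 mL, pH = 8.86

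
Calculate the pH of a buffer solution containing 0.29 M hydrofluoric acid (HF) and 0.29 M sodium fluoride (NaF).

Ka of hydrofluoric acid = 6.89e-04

pKa = -log(6.89e-04) = 3.16. pH = pKa + log([A⁻]/[HA]) = 3.16 + log(0.29/0.29)

pH = 3.16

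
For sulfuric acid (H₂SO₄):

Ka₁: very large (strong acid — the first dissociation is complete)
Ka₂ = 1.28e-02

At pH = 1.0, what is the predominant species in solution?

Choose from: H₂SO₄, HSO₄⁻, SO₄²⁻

The first dissociation is complete, so H₂SO₄ itself is never the predominant species in water; pKa₂ = -log(1.28e-02) = 1.89. For a polyprotic acid the predominant species crosses at each pKa: below pKa_n the protonated form dominates, above it the deprotonated form does. At pH = 1.0, the predominant species is HSO₄⁻.

HSO₄⁻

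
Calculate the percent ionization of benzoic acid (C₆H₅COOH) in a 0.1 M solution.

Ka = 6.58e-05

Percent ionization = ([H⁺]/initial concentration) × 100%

Using Ka equilibrium: x² + Ka×x - Ka×C = 0. Solving: [H⁺] = 2.5325e-03. Percent = (2.5325e-03/0.1) × 100

Percent ionization = 2.53%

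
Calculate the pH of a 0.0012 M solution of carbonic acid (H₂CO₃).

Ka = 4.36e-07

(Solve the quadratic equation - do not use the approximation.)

x² + Ka×x - Ka×C = 0. Using quadratic formula: [H⁺] = 2.2657e-05

pH = 4.64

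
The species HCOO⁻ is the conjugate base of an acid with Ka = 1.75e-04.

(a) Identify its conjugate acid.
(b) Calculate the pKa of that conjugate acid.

(a) The conjugate acid is formed by adding one H⁺ to HCOO⁻, giving HCOOH. (b) pKa = -log(Ka) = -log(1.75e-04) = 3.76.

Conjugate acid: HCOOH; pK_a = 3.76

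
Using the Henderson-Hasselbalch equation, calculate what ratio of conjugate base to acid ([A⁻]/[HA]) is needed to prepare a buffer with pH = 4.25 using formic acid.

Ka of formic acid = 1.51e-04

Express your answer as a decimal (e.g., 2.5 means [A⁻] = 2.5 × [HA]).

pKa = -log(1.51e-04) = 3.8210. pH = pKa + log([A⁻]/[HA]), so log([A⁻]/[HA]) = pH − pKa = 4.25 − 3.8210 = 0.4290. [A⁻]/[HA] = 10^(0.4290) = 2.69

[A⁻]/[HA] = 2.69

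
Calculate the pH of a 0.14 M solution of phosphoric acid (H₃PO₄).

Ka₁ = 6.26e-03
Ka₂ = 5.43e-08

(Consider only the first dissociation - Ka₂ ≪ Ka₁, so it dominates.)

First dissociation dominates. From Ka₁ = [H⁺][HA⁻]/[H₂A], x² + Ka₁·x − Ka₁·C = 0 with C = 0.14 M and Ka₁ = 6.26e-03. Solving: [H⁺] = (−Ka₁ + √(Ka₁² + 4·Ka₁·C)) / 2 = 2.6639e-02 M. pH = -log(2.6639e-02) = 1.57.

pH = 1.57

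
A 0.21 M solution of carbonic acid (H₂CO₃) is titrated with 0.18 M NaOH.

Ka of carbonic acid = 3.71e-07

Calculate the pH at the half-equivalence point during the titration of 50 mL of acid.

At half-equivalence [HA] = [A⁻], so Henderson-Hasselbalch gives pH = pKa = -log(3.71e-07) = 6.43.

pH = pKa = 6.43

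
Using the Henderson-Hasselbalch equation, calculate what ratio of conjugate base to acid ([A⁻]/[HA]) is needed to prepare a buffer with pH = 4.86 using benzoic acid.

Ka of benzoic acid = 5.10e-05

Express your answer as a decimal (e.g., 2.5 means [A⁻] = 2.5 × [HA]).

pKa = -log(5.10e-05) = 4.2924. pH = pKa + log([A⁻]/[HA]), so log([A⁻]/[HA]) = pH − pKa = 4.86 − 4.2924 = 0.5676. [A⁻]/[HA] = 10^(0.5676) = 3.69

[A⁻]/[HA] = 3.69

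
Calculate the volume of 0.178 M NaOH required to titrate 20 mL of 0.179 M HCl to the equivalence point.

At equivalence: moles acid = moles base. moles HCl = 0.179 × 20/1000 = 0.00358 mol. V_base = moles / 0.178 × 1000 = 20.1 mL.

V_{base} = 20.1 mL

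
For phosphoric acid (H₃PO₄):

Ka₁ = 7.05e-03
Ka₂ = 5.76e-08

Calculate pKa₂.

pKa₂ = -log(Ka₂) = -log(5.76e-08) = 7.24.

pK_{a2} = 7.24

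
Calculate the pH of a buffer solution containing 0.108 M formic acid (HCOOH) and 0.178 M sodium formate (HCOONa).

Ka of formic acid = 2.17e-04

pKa = -log(2.17e-04) = 3.66. pH = pKa + log([A⁻]/[HA]) = 3.66 + log(0.178/0.108)

pH = 3.88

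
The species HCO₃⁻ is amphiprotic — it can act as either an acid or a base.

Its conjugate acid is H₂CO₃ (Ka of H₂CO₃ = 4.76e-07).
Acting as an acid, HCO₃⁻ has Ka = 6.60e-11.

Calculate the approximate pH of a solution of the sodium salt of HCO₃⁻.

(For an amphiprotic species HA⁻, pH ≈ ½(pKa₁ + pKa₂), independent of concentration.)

pKa₁ = -log(4.76e-07) = 6.32; pKa₂ = -log(6.60e-11) = 10.18. For an amphiprotic species, pH ≈ ½(pKa₁ + pKa₂) = ½(6.32 + 10.18) = 8.25.

pH = 8.25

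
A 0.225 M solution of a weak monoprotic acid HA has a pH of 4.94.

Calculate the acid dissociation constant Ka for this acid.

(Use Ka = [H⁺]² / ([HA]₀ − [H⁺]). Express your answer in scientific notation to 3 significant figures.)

[H⁺] = 10^(−pH) = 10^(−4.94) = 1.148e-05 M. For HA ⇌ H⁺ + A⁻, Ka = [H⁺][A⁻]/[HA] = [H⁺]² / ([HA]₀ − [H⁺]) = (1.148e-05)² / (0.225 − 1.148e-05) = 5.86e-10.

K_a = 5.86e-10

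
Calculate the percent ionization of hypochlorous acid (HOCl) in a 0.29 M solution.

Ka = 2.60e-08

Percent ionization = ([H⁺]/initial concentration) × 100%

Using Ka equilibrium: x² + Ka×x - Ka×C = 0. Solving: [H⁺] = 8.6820e-05. Percent = (8.6820e-05/0.29) × 100

Percent ionization = 0.0299%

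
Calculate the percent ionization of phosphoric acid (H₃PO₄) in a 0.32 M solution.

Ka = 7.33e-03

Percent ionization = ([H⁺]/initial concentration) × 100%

Using Ka equilibrium: x² + Ka×x - Ka×C = 0. Solving: [H⁺] = 4.4905e-02. Percent = (4.4905e-02/0.32) × 100

Percent ionization = 14%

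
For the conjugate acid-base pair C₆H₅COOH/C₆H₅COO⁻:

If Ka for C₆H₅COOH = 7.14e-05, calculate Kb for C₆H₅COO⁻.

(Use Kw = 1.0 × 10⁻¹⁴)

For a conjugate pair Ka × Kb = Kw, so Kb = Kw/Ka = 1.0 × 10⁻¹⁴ / 7.14e-05 = 1.40e-10.

K_b = 1.40e-10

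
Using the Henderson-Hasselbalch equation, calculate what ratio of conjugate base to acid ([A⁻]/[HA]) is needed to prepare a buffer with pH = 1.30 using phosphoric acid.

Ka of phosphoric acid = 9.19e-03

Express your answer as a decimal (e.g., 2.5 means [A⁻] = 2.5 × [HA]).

pKa = -log(9.19e-03) = 2.0367. pH = pKa + log([A⁻]/[HA]), so log([A⁻]/[HA]) = pH − pKa = 1.30 − 2.0367 = -0.7367. [A⁻]/[HA] = 10^(-0.7367) = 0.183

[A⁻]/[HA] = 0.183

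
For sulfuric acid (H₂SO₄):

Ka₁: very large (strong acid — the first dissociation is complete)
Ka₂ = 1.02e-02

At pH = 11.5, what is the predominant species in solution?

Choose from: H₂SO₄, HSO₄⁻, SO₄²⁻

The first dissociation is complete, so H₂SO₄ itself is never the predominant species in water; pKa₂ = -log(1.02e-02) = 1.99. For a polyprotic acid the predominant species crosses at each pKa: below pKa_n the protonated form dominates, above it the deprotonated form does. At pH = 11.5, the predominant species is SO₄²⁻.

SO₄²⁻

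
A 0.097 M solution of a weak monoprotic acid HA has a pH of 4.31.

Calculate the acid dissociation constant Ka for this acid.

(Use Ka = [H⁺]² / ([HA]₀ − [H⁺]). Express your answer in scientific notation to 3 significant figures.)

[H⁺] = 10^(−pH) = 10^(−4.31) = 4.898e-05 M. For HA ⇌ H⁺ + A⁻, Ka = [H⁺][A⁻]/[HA] = [H⁺]² / ([HA]₀ − [H⁺]) = (4.898e-05)² / (0.097 − 4.898e-05) = 2.47e-08.

K_a = 2.47e-08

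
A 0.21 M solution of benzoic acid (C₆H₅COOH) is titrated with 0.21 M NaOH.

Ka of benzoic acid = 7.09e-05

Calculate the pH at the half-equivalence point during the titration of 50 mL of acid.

At half-equivalence [HA] = [A⁻], so Henderson-Hasselbalch gives pH = pKa = -log(7.09e-05) = 4.15.

pH = pKa = 4.15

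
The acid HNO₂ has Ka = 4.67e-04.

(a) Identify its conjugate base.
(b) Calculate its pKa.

(a) The conjugate base is formed by removing one H⁺ from HNO₂, giving NO₂⁻. (b) pKa = -log(Ka) = -log(4.67e-04) = 3.33.

Conjugate base: NO₂⁻; pK_a = 3.33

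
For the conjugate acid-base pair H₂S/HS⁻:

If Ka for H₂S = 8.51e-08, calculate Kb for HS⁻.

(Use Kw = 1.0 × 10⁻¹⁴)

For a conjugate pair Ka × Kb = Kw, so Kb = Kw/Ka = 1.0 × 10⁻¹⁴ / 8.51e-08 = 1.18e-07.

K_b = 1.18e-07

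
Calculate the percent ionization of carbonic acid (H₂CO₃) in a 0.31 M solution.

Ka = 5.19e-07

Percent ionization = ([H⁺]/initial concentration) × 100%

Using Ka equilibrium: x² + Ka×x - Ka×C = 0. Solving: [H⁺] = 4.0085e-04. Percent = (4.0085e-04/0.31) × 100

Percent ionization = 0.129%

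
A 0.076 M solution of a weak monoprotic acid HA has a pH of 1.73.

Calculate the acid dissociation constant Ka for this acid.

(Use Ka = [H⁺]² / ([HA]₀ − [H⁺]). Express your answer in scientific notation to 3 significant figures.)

[H⁺] = 10^(−pH) = 10^(−1.73) = 1.862e-02 M. For HA ⇌ H⁺ + A⁻, Ka = [H⁺][A⁻]/[HA] = [H⁺]² / ([HA]₀ − [H⁺]) = (1.862e-02)² / (0.076 − 1.862e-02) = 6.04e-03.

K_a = 6.04e-03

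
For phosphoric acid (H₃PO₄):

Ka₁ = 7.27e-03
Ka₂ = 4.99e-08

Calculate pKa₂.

pKa₂ = -log(Ka₂) = -log(4.99e-08) = 7.30.

pK_{a2} = 7.30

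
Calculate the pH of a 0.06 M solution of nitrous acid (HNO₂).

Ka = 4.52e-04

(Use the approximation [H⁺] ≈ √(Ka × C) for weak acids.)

[H⁺] = √(Ka × C) = √(4.52e-04 × 0.06) = 5.2077e-03. pH = -log(5.2077e-03)

pH = 2.28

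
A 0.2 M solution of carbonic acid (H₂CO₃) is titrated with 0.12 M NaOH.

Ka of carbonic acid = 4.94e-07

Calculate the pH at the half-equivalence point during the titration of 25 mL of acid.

At half-equivalence [HA] = [A⁻], so Henderson-Hasselbalch gives pH = pKa = -log(4.94e-07) = 6.31.

pH = pKa = 6.31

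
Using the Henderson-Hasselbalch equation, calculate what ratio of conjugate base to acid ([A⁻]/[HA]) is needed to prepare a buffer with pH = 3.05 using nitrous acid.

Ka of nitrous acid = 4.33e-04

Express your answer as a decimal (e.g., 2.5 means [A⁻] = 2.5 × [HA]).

pKa = -log(4.33e-04) = 3.3635. pH = pKa + log([A⁻]/[HA]), so log([A⁻]/[HA]) = pH − pKa = 3.05 − 3.3635 = -0.3135. [A⁻]/[HA] = 10^(-0.3135) = 0.486

[A⁻]/[HA] = 0.486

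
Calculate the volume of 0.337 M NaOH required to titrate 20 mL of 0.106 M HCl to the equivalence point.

At equivalence: moles acid = moles base. moles HCl = 0.106 × 20/1000 = 0.00212 mol. V_base = moles / 0.337 × 1000 = 6.3 mL.

V_{base} = 6.3 mL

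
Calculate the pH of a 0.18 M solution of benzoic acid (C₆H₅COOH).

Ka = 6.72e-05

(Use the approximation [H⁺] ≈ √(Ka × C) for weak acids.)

[H⁺] = √(Ka × C) = √(6.72e-05 × 0.18) = 3.4779e-03. pH = -log(3.4779e-03)

pH = 2.46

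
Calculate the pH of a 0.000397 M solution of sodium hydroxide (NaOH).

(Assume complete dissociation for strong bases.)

[OH⁻] = 0.000397 M for strong base. pOH = -log[OH⁻] = 3.40, pH = 14 - pOH

pH = 10.60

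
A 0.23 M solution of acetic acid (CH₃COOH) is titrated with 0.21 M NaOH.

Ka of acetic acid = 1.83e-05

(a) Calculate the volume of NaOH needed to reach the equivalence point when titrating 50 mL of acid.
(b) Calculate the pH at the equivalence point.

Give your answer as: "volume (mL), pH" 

moles acid = 0.23 × 50/1000 = 0.0115 mol; V_base = moles/0.21 × 1000 = 54.8 mL. At equivalence only the conjugate base is present: [A⁻] = 0.0115/0.105 = 1.0977e-01 M. Kb = Kw/Ka = 5.46e-10; [OH⁻] = √(Kb × [A⁻]) = 7.7450e-06; pOH = 5.11; pH = 14 - pOH = 8.89.

V = 54.8 mL, pH = 8.89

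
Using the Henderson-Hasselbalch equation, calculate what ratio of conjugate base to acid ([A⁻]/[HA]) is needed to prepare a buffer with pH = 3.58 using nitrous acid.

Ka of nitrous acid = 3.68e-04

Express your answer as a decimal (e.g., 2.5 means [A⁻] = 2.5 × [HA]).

pKa = -log(3.68e-04) = 3.4342. pH = pKa + log([A⁻]/[HA]), so log([A⁻]/[HA]) = pH − pKa = 3.58 − 3.4342 = 0.1458. [A⁻]/[HA] = 10^(0.1458) = 1.40

[A⁻]/[HA] = 1.40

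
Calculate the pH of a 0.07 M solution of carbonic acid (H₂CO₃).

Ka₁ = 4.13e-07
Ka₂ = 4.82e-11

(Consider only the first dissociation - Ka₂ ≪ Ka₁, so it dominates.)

First dissociation dominates. From Ka₁ = [H⁺][HA⁻]/[H₂A], x² + Ka₁·x − Ka₁·C = 0 with C = 0.07 M and Ka₁ = 4.13e-07. Solving: [H⁺] = (−Ka₁ + √(Ka₁² + 4·Ka₁·C)) / 2 = 1.6982e-04 M. pH = -log(1.6982e-04) = 3.77.

pH = 3.77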